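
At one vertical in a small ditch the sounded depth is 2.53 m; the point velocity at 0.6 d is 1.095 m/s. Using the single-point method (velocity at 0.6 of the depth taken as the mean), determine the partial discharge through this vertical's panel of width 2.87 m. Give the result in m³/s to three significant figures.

7.95 m³/s

v̄ = v₀.₆ = 1.095 m/s
q = v̄ × d × w = 1.095 × 2.53 × 2.87 = 7.951 m³/s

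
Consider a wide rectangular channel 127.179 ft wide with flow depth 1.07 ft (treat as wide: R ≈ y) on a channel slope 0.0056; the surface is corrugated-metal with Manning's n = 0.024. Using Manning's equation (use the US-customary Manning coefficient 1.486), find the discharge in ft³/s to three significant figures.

660 ft³/s

A = b·y = 127.179 × 1.07 = 136.1 ft²
Wide channel: R ≈ y = 1.07 ft
Q = (1.486/n)·A·R^(2/3)·S^(1/2) = (1.486/0.024) × 136.1 × 1.070^(2/3) × 0.0056^(1/2) = 659.6 ft³/s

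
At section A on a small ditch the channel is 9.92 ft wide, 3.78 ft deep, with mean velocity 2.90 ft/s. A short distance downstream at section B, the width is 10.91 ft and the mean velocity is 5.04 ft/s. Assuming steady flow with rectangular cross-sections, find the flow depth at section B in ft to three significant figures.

Q = A₁V₁ = (9.92×3.78) × 2.90 = 108.7 ft³/s
d₂ = Q/(b₂ V₂) = 108.7/(10.91×5.04) = 1.978 ft

1.98 ft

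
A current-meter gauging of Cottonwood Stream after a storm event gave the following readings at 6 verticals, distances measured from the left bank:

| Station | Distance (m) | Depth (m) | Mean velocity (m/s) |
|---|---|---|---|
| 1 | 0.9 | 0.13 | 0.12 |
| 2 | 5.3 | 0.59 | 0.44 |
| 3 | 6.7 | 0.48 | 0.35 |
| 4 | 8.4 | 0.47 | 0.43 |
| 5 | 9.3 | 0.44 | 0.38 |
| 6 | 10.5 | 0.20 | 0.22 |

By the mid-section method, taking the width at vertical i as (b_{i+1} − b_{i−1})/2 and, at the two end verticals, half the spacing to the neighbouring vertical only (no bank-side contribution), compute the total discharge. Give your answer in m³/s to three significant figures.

1.51 m³/s

w_1 = (5.3 − 0.9)/2 = 2.2 m; q_1 = 0.12 × 0.13 × 2.2 = 0.03432 m³/s
w_2 = (6.7 − 0.9)/2 = 2.9 m; q_2 = 0.44 × 0.59 × 2.9 = 0.7528 m³/s
w_3 = (8.4 − 5.3)/2 = 1.55 m; q_3 = 0.35 × 0.48 × 1.55 = 0.2604 m³/s
w_4 = (9.3 − 6.7)/2 = 1.3 m; q_4 = 0.43 × 0.47 × 1.3 = 0.2627 m³/s
w_5 = (10.5 − 8.4)/2 = 1.05 m; q_5 = 0.38 × 0.44 × 1.05 = 0.1756 m³/s
w_6 = (10.5 − 9.3)/2 = 0.6 m; q_6 = 0.22 × 0.20 × 0.6 = 0.02640 m³/s
Q = Σ qᵢ = 1.512 m³/s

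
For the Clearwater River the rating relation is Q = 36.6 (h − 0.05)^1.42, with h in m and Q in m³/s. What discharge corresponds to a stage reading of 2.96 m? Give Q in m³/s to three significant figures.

167 m³/s

Q = 36.6 × (2.96 − 0.05)^1.42 = 36.6 × 2.91^1.42 = 166.8 m³/s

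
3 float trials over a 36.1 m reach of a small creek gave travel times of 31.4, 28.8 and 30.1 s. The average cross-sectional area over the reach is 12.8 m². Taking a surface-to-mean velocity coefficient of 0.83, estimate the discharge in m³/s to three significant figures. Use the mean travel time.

t̄ = (31.4 + 28.8 + 30.1) / 3 = 30.1 s
v_surface = L / t̄ = 36.1 / 30.1 = 1.199 m/s
v_mean = 0.83 × 1.199 = 0.9954 m/s
Q = A × v_mean = 12.8 × 0.9954 = 12.74 m³/s

12.7 m³/s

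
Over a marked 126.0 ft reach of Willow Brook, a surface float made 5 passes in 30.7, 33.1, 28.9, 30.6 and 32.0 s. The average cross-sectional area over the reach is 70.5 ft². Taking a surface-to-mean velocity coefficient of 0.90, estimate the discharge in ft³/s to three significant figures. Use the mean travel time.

t̄ = (30.7 + 33.1 + 28.9 + 30.6 + 32.0) / 5 = 31.06 s
v_surface = L / t̄ = 126.0 / 31.06 = 4.057 ft/s
v_mean = 0.90 × 4.057 = 3.651 ft/s
Q = A × v_mean = 70.5 × 3.651 = 257.4 ft³/s

257 ft³/s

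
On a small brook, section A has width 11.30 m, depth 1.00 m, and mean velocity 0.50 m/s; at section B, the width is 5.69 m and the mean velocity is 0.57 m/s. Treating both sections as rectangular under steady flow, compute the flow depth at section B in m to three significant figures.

Q = A₁V₁ = (11.30×1.00) × 0.50 = 5.650 m³/s
d₂ = Q/(b₂ V₂) = 5.650/(5.69×0.57) = 1.742 m

1.74 m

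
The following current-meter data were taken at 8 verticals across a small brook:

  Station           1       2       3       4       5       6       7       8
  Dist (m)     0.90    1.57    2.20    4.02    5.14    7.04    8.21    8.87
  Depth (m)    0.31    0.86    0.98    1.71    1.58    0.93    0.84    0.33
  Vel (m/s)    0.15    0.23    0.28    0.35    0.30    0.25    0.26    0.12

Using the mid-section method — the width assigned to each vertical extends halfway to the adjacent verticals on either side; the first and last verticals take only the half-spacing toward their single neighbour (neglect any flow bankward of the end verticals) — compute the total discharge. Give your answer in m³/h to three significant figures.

9520 m³/h

w_1 = (1.57 − 0.90)/2 = 0.335 m; q_1 = 0.15 × 0.31 × 0.335 = 0.01558 m³/s
w_2 = (2.20 − 0.90)/2 = 0.65 m; q_2 = 0.23 × 0.86 × 0.65 = 0.1286 m³/s
w_3 = (4.02 − 1.57)/2 = 1.225 m; q_3 = 0.28 × 0.98 × 1.225 = 0.3361 m³/s
w_4 = (5.14 − 2.20)/2 = 1.47 m; q_4 = 0.35 × 1.71 × 1.47 = 0.8798 m³/s
w_5 = (7.04 − 4.02)/2 = 1.51 m; q_5 = 0.30 × 1.58 × 1.51 = 0.7157 m³/s
w_6 = (8.21 − 5.14)/2 = 1.535 m; q_6 = 0.25 × 0.93 × 1.535 = 0.3569 m³/s
w_7 = (8.87 − 7.04)/2 = 0.915 m; q_7 = 0.26 × 0.84 × 0.915 = 0.1998 m³/s
w_8 = (8.87 − 8.21)/2 = 0.33 m; q_8 = 0.12 × 0.33 × 0.33 = 0.01307 m³/s
Q = Σ qᵢ = 2.646 m³/s
= 2.646 × 3600 = 9524 m³/h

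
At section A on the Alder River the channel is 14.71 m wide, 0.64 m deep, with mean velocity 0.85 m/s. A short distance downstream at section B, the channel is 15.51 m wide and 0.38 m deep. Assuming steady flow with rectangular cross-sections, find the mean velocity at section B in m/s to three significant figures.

1.36 m/s

Q = A₁V₁ = (14.71×0.64) × 0.85 = 8.002 m³/s
A₂ = 15.51 × 0.38 = 5.894 m²
V₂ = Q/A₂ = 8.002/5.894 = 1.358 m/s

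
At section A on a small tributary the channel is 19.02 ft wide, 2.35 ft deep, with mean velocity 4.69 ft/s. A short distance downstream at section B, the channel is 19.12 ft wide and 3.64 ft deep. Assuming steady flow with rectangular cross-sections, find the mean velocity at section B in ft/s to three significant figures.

3.01 ft/s

Q = A₁V₁ = (19.02×2.35) × 4.69 = 209.6 ft³/s
A₂ = 19.12 × 3.64 = 69.60 ft²
V₂ = Q/A₂ = 209.6/69.60 = 3.012 ft/s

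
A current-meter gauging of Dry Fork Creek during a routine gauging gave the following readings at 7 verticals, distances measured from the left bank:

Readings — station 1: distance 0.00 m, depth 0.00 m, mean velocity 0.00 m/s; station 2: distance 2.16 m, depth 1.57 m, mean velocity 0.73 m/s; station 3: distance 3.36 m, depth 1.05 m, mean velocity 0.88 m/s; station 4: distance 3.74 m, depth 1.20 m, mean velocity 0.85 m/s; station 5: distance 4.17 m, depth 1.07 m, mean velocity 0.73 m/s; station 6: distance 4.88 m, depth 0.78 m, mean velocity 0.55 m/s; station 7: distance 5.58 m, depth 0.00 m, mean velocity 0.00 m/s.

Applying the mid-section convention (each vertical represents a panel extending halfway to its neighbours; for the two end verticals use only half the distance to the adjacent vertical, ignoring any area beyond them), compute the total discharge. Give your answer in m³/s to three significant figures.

w_2 = (3.36 − 0.00)/2 = 1.68 m; q_2 = 0.73 × 1.57 × 1.68 = 1.925 m³/s
w_3 = (3.74 − 2.16)/2 = 0.79 m; q_3 = 0.88 × 1.05 × 0.79 = 0.7300 m³/s
w_4 = (4.17 − 3.36)/2 = 0.405 m; q_4 = 0.85 × 1.20 × 0.405 = 0.4131 m³/s
w_5 = (4.88 − 3.74)/2 = 0.57 m; q_5 = 0.73 × 1.07 × 0.57 = 0.4452 m³/s
w_6 = (5.58 − 4.17)/2 = 0.705 m; q_6 = 0.55 × 0.78 × 0.705 = 0.3024 m³/s
Stations 1, 7 contribute zero (depth or velocity is 0).
Q = Σ qᵢ = 3.816 m³/s

3.82 m³/s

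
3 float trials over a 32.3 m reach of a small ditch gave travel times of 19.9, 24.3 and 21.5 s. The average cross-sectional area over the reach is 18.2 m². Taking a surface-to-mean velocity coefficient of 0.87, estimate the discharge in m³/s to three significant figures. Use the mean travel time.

23.4 m³/s

t̄ = (19.9 + 24.3 + 21.5) / 3 = 21.9 s
v_surface = L / t̄ = 32.3 / 21.9 = 1.475 m/s
v_mean = 0.87 × 1.475 = 1.283 m/s
Q = A × v_mean = 18.2 × 1.283 = 23.35 m³/s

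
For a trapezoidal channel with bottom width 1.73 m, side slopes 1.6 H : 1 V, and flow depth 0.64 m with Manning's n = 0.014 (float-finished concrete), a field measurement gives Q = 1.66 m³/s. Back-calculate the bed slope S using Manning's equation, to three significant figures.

A = (b + z·y)·y = (1.73 + 1.6×0.64)×0.64 = 1.763 m²
P = b + 2y√(1+z²) = 1.73 + 2×0.64×√(1+1.6²) = 4.145 m
R = A/P = 1.763/4.145 = 0.4252 m
S = (Q·n / (1·A·R^(2/3)))² = (1.66×0.014 / (1×1.763×0.5655))² = 0.0005437

0.000544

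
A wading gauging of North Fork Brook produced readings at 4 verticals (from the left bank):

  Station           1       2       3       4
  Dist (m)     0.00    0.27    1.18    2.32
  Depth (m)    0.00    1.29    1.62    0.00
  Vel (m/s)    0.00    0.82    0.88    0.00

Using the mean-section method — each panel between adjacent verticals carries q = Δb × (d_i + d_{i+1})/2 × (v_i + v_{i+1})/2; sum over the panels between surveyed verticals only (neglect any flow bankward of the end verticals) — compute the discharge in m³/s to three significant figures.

Panel 1-2: Δb = 0.27 m, d̄ = (0.00+1.29)/2 = 0.645, v̄ = (0.00+0.82)/2 = 0.41 → q = 0.27×0.645×0.41 = 0.07140 m³/s
Panel 2-3: Δb = 0.91 m, d̄ = (1.29+1.62)/2 = 1.455, v̄ = (0.82+0.88)/2 = 0.85 → q = 0.91×1.455×0.85 = 1.125 m³/s
Panel 3-4: Δb = 1.14 m, d̄ = (1.62+0.00)/2 = 0.81, v̄ = (0.88+0.00)/2 = 0.44 → q = 1.14×0.81×0.44 = 0.4063 m³/s
Q = Σ q = 1.603 m³/s

1.60 m³/s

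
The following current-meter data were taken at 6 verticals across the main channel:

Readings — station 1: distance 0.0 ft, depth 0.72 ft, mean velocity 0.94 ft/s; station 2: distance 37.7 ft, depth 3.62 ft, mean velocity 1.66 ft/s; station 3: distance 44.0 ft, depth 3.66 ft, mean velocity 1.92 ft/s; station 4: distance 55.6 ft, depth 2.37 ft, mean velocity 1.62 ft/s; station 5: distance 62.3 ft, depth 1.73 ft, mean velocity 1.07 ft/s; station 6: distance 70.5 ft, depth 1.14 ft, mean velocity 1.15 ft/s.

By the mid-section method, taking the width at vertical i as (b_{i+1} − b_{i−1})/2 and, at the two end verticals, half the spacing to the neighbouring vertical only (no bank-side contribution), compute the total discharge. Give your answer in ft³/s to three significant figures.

w_1 = (37.7 − 0.0)/2 = 18.85 ft; q_1 = 0.94 × 0.72 × 18.85 = 12.76 ft³/s
w_2 = (44.0 − 0.0)/2 = 22 ft; q_2 = 1.66 × 3.62 × 22 = 132.2 ft³/s
w_3 = (55.6 − 37.7)/2 = 8.95 ft; q_3 = 1.92 × 3.66 × 8.95 = 62.89 ft³/s
w_4 = (62.3 − 44.0)/2 = 9.15 ft; q_4 = 1.62 × 2.37 × 9.15 = 35.13 ft³/s
w_5 = (70.5 − 55.6)/2 = 7.45 ft; q_5 = 1.07 × 1.73 × 7.45 = 13.79 ft³/s
w_6 = (70.5 − 62.3)/2 = 4.1 ft; q_6 = 1.15 × 1.14 × 4.1 = 5.375 ft³/s
Q = Σ qᵢ = 262.1 ft³/s

262 ft³/s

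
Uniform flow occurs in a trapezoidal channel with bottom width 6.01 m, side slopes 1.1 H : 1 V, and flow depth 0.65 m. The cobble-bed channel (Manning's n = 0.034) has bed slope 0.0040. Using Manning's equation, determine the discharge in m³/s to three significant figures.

A = (b + z·y)·y = (6.01 + 1.1×0.65)×0.65 = 4.371 m²
P = b + 2y√(1+z²) = 6.01 + 2×0.65×√(1+1.1²) = 7.943 m
R = A/P = 4.371/7.943 = 0.5504 m
Q = (1/n)·A·R^(2/3)·S^(1/2) = (1/0.034) × 4.371 × 0.5504^(2/3) × 0.0040^(1/2) = 5.461 m³/s

5.46 m³/s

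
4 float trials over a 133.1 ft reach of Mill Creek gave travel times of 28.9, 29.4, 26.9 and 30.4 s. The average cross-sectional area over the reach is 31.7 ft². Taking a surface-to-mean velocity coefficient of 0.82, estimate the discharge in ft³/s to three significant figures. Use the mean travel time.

t̄ = (28.9 + 29.4 + 26.9 + 30.4) / 4 = 28.9 s
v_surface = L / t̄ = 133.1 / 28.9 = 4.606 ft/s
v_mean = 0.82 × 4.606 = 3.777 ft/s
Q = A × v_mean = 31.7 × 3.777 = 119.7 ft³/s

120 ft³/s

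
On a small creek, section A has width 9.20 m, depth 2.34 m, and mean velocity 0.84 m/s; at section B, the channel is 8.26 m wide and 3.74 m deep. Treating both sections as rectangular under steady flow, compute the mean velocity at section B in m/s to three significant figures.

Q = A₁V₁ = (9.20×2.34) × 0.84 = 18.08 m³/s
A₂ = 8.26 × 3.74 = 30.89 m²
V₂ = Q/A₂ = 18.08/30.89 = 0.5854 m/s

0.585 m/s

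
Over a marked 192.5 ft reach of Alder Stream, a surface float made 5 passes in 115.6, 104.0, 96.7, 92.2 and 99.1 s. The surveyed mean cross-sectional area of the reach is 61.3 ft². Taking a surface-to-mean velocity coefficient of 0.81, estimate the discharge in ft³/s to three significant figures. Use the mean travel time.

94.2 ft³/s

t̄ = (115.6 + 104.0 + 96.7 + 92.2 + 99.1) / 5 = 101.52 s
v_surface = L / t̄ = 192.5 / 101.52 = 1.896 ft/s
v_mean = 0.81 × 1.896 = 1.536 ft/s
Q = A × v_mean = 61.3 × 1.536 = 94.15 ft³/s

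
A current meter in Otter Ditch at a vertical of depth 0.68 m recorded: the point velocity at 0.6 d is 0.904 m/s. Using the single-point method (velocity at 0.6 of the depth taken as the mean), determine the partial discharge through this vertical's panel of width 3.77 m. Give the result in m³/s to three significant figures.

2.32 m³/s

v̄ = v₀.₆ = 0.904 m/s
q = v̄ × d × w = 0.9040 × 0.68 × 3.77 = 2.317 m³/s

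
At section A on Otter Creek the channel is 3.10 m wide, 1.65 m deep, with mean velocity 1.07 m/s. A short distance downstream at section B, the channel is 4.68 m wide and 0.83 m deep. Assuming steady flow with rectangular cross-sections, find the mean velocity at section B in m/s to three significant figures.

1.41 m/s

Q = A₁V₁ = (3.10×1.65) × 1.07 = 5.473 m³/s
A₂ = 4.68 × 0.83 = 3.884 m²
V₂ = Q/A₂ = 5.473/3.884 = 1.409 m/s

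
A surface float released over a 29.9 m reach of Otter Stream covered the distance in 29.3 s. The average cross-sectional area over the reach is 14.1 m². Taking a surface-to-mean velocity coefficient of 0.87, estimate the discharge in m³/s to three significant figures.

v_surface = L / t̄ = 29.9 / 29.3 = 1.020 m/s
v_mean = 0.87 × 1.020 = 0.8878 m/s
Q = A × v_mean = 14.1 × 0.8878 = 12.52 m³/s

12.5 m³/s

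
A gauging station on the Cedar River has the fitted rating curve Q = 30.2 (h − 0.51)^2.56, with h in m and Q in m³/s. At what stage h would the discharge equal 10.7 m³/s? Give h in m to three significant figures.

h − h₀ = (Q/C)^(1/b) = (10.7/30.2)^(1/2.56) = 0.6668 m
h = 0.51 + 0.6668 = 1.177 m

1.18 m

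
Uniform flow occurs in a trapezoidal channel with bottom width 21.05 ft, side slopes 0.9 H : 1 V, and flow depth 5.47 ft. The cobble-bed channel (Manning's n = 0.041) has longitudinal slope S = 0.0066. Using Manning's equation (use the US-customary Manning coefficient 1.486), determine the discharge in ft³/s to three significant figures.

A = (b + z·y)·y = (21.05 + 0.9×5.47)×5.47 = 142.1 ft²
P = b + 2y√(1+z²) = 21.05 + 2×5.47×√(1+0.9²) = 35.77 ft
R = A/P = 142.1/35.77 = 3.972 ft
Q = (1.486/n)·A·R^(2/3)·S^(1/2) = (1.486/0.041) × 142.1 × 3.972^(2/3) × 0.0066^(1/2) = 1049 ft³/s

1050 ft³/s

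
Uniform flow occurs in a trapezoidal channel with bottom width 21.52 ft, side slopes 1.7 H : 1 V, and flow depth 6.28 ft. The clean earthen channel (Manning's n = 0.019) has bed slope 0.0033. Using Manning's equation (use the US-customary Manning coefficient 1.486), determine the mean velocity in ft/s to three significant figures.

A = (b + z·y)·y = (21.52 + 1.7×6.28)×6.28 = 202.2 ft²
P = b + 2y√(1+z²) = 21.52 + 2×6.28×√(1+1.7²) = 46.29 ft
R = A/P = 202.2/46.29 = 4.368 ft
Q = (1.486/n)·A·R^(2/3)·S^(1/2) = (1.486/0.019) × 202.2 × 4.368^(2/3) × 0.0033^(1/2) = 2427 ft³/s
V = Q/A = 2427/202.2 = 12.00 ft/s

12.0 ft/s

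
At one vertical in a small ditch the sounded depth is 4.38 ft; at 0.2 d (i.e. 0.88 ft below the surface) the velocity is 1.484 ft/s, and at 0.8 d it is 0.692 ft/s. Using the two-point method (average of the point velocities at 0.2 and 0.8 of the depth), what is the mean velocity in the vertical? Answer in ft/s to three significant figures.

v̄ = (1.484 + 0.692) / 2 = 1.088 ft/s

1.09 ft/s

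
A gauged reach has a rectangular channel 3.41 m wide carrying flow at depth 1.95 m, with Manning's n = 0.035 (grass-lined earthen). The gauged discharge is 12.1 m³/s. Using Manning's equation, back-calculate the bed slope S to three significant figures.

A = b·y = 3.41 × 1.95 = 6.650 m²
P = b + 2y = 3.41 + 2×1.95 = 7.310 m
R = A/P = 6.650/7.310 = 0.9096 m
S = (Q·n / (1·A·R^(2/3)))² = (12.1×0.035 / (1×6.650×0.9388))² = 0.004602

0.00460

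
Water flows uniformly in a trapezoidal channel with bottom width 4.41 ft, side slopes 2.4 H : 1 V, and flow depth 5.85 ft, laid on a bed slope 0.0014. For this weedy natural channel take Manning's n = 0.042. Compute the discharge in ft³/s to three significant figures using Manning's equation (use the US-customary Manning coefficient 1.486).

A = (b + z·y)·y = (4.41 + 2.4×5.85)×5.85 = 107.9 ft²
P = b + 2y√(1+z²) = 4.41 + 2×5.85×√(1+2.4²) = 34.83 ft
R = A/P = 107.9/34.83 = 3.099 ft
Q = (1.486/n)·A·R^(2/3)·S^(1/2) = (1.486/0.042) × 107.9 × 3.099^(2/3) × 0.0014^(1/2) = 303.7 ft³/s

304 ft³/s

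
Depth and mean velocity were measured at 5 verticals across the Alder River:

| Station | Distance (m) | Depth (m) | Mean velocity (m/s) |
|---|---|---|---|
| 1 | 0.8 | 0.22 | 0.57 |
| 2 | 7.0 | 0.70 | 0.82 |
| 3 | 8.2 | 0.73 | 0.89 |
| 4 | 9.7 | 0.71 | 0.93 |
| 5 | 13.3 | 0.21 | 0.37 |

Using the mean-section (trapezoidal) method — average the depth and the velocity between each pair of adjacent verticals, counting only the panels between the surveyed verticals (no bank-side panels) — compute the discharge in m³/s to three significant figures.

4.77 m³/s

Panel 1-2: Δb = 6.2 m, d̄ = (0.22+0.70)/2 = 0.46, v̄ = (0.57+0.82)/2 = 0.695 → q = 6.2×0.46×0.695 = 1.982 m³/s
Panel 2-3: Δb = 1.2 m, d̄ = (0.70+0.73)/2 = 0.715, v̄ = (0.82+0.89)/2 = 0.855 → q = 1.2×0.715×0.855 = 0.7336 m³/s
Panel 3-4: Δb = 1.5 m, d̄ = (0.73+0.71)/2 = 0.72, v̄ = (0.89+0.93)/2 = 0.91 → q = 1.5×0.72×0.91 = 0.9828 m³/s
Panel 4-5: Δb = 3.6 m, d̄ = (0.71+0.21)/2 = 0.46, v̄ = (0.93+0.37)/2 = 0.65 → q = 3.6×0.46×0.65 = 1.076 m³/s
Q = Σ q = 4.775 m³/s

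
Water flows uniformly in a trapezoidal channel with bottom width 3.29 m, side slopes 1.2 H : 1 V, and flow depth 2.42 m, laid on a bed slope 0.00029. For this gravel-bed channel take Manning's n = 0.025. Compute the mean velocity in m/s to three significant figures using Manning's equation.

A = (b + z·y)·y = (3.29 + 1.2×2.42)×2.42 = 14.99 m²
P = b + 2y√(1+z²) = 3.29 + 2×2.42×√(1+1.2²) = 10.85 m
R = A/P = 14.99/10.85 = 1.381 m
Q = (1/n)·A·R^(2/3)·S^(1/2) = (1/0.025) × 14.99 × 1.381^(2/3) × 0.00029^(1/2) = 12.67 m³/s
V = Q/A = 12.67/14.99 = 0.8449 m/s

0.845 m/s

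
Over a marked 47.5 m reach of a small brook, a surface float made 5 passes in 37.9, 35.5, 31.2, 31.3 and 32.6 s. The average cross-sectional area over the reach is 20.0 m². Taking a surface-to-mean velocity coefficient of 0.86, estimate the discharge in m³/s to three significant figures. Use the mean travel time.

24.2 m³/s

t̄ = (37.9 + 35.5 + 31.2 + 31.3 + 32.6) / 5 = 33.7 s
v_surface = L / t̄ = 47.5 / 33.7 = 1.409 m/s
v_mean = 0.86 × 1.409 = 1.212 m/s
Q = A × v_mean = 20.0 × 1.212 = 24.24 m³/s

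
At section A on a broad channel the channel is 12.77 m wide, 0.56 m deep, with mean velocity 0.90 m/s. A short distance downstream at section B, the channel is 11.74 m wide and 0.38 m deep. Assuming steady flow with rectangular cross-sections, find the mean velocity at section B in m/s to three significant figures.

1.44 m/s

Q = A₁V₁ = (12.77×0.56) × 0.90 = 6.436 m³/s
A₂ = 11.74 × 0.38 = 4.461 m²
V₂ = Q/A₂ = 6.436/4.461 = 1.443 m/s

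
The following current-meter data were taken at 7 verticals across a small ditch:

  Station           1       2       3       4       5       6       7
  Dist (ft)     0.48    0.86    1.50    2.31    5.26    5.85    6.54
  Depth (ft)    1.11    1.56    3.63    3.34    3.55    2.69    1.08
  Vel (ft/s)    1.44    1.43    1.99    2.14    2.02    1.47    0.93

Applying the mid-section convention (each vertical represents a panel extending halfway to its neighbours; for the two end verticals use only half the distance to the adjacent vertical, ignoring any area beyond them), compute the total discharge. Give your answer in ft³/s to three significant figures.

w_1 = (0.86 − 0.48)/2 = 0.19 ft; q_1 = 1.44 × 1.11 × 0.19 = 0.3037 ft³/s
w_2 = (1.50 − 0.48)/2 = 0.51 ft; q_2 = 1.43 × 1.56 × 0.51 = 1.138 ft³/s
w_3 = (2.31 − 0.86)/2 = 0.725 ft; q_3 = 1.99 × 3.63 × 0.725 = 5.237 ft³/s
w_4 = (5.26 − 1.50)/2 = 1.88 ft; q_4 = 2.14 × 3.34 × 1.88 = 13.44 ft³/s
w_5 = (5.85 − 2.31)/2 = 1.77 ft; q_5 = 2.02 × 3.55 × 1.77 = 12.69 ft³/s
w_6 = (6.54 − 5.26)/2 = 0.64 ft; q_6 = 1.47 × 2.69 × 0.64 = 2.531 ft³/s
w_7 = (6.54 − 5.85)/2 = 0.345 ft; q_7 = 0.93 × 1.08 × 0.345 = 0.3465 ft³/s
Q = Σ qᵢ = 35.69 ft³/s

35.7 ft³/s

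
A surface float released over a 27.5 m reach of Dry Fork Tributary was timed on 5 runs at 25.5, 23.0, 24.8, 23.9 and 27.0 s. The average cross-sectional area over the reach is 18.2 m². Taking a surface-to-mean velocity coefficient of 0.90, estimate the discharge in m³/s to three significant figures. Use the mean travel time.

t̄ = (25.5 + 23.0 + 24.8 + 23.9 + 27.0) / 5 = 24.84 s
v_surface = L / t̄ = 27.5 / 24.84 = 1.107 m/s
v_mean = 0.90 × 1.107 = 0.9964 m/s
Q = A × v_mean = 18.2 × 0.9964 = 18.13 m³/s

18.1 m³/s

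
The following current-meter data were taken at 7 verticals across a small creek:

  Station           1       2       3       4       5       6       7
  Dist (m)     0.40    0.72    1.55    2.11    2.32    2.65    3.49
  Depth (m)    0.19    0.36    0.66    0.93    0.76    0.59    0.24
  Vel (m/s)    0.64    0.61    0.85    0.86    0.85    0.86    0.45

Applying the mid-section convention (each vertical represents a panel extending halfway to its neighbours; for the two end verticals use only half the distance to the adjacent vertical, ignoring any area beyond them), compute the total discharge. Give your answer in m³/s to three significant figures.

w_1 = (0.72 − 0.40)/2 = 0.16 m; q_1 = 0.64 × 0.19 × 0.16 = 0.01946 m³/s
w_2 = (1.55 − 0.40)/2 = 0.575 m; q_2 = 0.61 × 0.36 × 0.575 = 0.1263 m³/s
w_3 = (2.11 − 0.72)/2 = 0.695 m; q_3 = 0.85 × 0.66 × 0.695 = 0.3899 m³/s
w_4 = (2.32 − 1.55)/2 = 0.385 m; q_4 = 0.86 × 0.93 × 0.385 = 0.3079 m³/s
w_5 = (2.65 − 2.11)/2 = 0.27 m; q_5 = 0.85 × 0.76 × 0.27 = 0.1744 m³/s
w_6 = (3.49 − 2.32)/2 = 0.585 m; q_6 = 0.86 × 0.59 × 0.585 = 0.2968 m³/s
w_7 = (3.49 − 2.65)/2 = 0.42 m; q_7 = 0.45 × 0.24 × 0.42 = 0.04536 m³/s
Q = Σ qᵢ = 1.360 m³/s

1.36 m³/s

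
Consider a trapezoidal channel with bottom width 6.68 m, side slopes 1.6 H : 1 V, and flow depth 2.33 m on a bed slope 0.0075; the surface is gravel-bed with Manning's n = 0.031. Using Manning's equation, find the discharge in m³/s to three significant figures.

91.4 m³/s

A = (b + z·y)·y = (6.68 + 1.6×2.33)×2.33 = 24.25 m²
P = b + 2y√(1+z²) = 6.68 + 2×2.33×√(1+1.6²) = 15.47 m
R = A/P = 24.25/15.47 = 1.567 m
Q = (1/n)·A·R^(2/3)·S^(1/2) = (1/0.031) × 24.25 × 1.567^(2/3) × 0.0075^(1/2) = 91.41 m³/s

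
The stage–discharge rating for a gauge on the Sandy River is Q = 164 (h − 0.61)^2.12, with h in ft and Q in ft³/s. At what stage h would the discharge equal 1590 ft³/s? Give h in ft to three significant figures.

h − h₀ = (Q/C)^(1/b) = (1590/164)^(1/2.12) = 2.920 ft
h = 0.61 + 2.920 = 3.530 ft

3.53 ft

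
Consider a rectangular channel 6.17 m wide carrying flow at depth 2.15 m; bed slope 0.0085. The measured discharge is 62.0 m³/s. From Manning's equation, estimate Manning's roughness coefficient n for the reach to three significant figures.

0.0231

A = b·y = 6.17 × 2.15 = 13.27 m²
P = b + 2y = 6.17 + 2×2.15 = 10.47 m
R = A/P = 13.27/10.47 = 1.267 m
n = (1/Q)·A·R^(2/3)·S^(1/2) = (1/62.0) × 13.27 × 1.171 × 0.09220 = 0.02310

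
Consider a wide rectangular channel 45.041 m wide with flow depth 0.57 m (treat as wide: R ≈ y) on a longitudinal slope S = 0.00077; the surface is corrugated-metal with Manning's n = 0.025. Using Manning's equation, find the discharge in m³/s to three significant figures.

19.6 m³/s

A = b·y = 45.041 × 0.57 = 25.67 m²
Wide channel: R ≈ y = 0.57 m
Q = (1/n)·A·R^(2/3)·S^(1/2) = (1/0.025) × 25.67 × 0.5700^(2/3) × 0.00077^(1/2) = 19.59 m³/s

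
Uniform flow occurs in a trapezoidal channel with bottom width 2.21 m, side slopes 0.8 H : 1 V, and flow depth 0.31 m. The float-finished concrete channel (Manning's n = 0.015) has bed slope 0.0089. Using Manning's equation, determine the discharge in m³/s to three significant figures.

A = (b + z·y)·y = (2.21 + 0.8×0.31)×0.31 = 0.7620 m²
P = b + 2y√(1+z²) = 2.21 + 2×0.31×√(1+0.8²) = 3.004 m
R = A/P = 0.7620/3.004 = 0.2537 m
Q = (1/n)·A·R^(2/3)·S^(1/2) = (1/0.015) × 0.7620 × 0.2537^(2/3) × 0.0089^(1/2) = 1.920 m³/s

1.92 m³/s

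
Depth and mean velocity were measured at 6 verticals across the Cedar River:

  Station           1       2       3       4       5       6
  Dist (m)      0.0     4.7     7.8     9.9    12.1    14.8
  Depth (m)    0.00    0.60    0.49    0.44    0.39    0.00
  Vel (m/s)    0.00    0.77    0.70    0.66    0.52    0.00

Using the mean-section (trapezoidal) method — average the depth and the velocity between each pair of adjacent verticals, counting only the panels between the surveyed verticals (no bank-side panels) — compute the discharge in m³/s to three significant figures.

3.12 m³/s

Panel 1-2: Δb = 4.7 m, d̄ = (0.00+0.60)/2 = 0.3, v̄ = (0.00+0.77)/2 = 0.385 → q = 4.7×0.3×0.385 = 0.5429 m³/s
Panel 2-3: Δb = 3.1 m, d̄ = (0.60+0.49)/2 = 0.545, v̄ = (0.77+0.70)/2 = 0.735 → q = 3.1×0.545×0.735 = 1.242 m³/s
Panel 3-4: Δb = 2.1 m, d̄ = (0.49+0.44)/2 = 0.465, v̄ = (0.70+0.66)/2 = 0.68 → q = 2.1×0.465×0.68 = 0.6640 m³/s
Panel 4-5: Δb = 2.2 m, d̄ = (0.44+0.39)/2 = 0.415, v̄ = (0.66+0.52)/2 = 0.59 → q = 2.2×0.415×0.59 = 0.5387 m³/s
Panel 5-6: Δb = 2.7 m, d̄ = (0.39+0.00)/2 = 0.195, v̄ = (0.52+0.00)/2 = 0.26 → q = 2.7×0.195×0.26 = 0.1369 m³/s
Q = Σ q = 3.124 m³/s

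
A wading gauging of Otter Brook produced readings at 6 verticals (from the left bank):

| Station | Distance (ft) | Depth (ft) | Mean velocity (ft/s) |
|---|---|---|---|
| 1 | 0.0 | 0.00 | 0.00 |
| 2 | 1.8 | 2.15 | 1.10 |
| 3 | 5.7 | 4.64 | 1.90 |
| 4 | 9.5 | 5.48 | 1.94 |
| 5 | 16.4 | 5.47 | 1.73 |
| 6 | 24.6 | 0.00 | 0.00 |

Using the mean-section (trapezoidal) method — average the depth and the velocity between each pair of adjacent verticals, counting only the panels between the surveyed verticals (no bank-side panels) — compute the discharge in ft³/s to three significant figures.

Panel 1-2: Δb = 1.8 ft, d̄ = (0.00+2.15)/2 = 1.075, v̄ = (0.00+1.10)/2 = 0.55 → q = 1.8×1.075×0.55 = 1.064 ft³/s
Panel 2-3: Δb = 3.9 ft, d̄ = (2.15+4.64)/2 = 3.395, v̄ = (1.10+1.90)/2 = 1.5 → q = 3.9×3.395×1.5 = 19.86 ft³/s
Panel 3-4: Δb = 3.8 ft, d̄ = (4.64+5.48)/2 = 5.06, v̄ = (1.90+1.94)/2 = 1.92 → q = 3.8×5.06×1.92 = 36.92 ft³/s
Panel 4-5: Δb = 6.9 ft, d̄ = (5.48+5.47)/2 = 5.475, v̄ = (1.94+1.73)/2 = 1.835 → q = 6.9×5.475×1.835 = 69.32 ft³/s
Panel 5-6: Δb = 8.2 ft, d̄ = (5.47+0.00)/2 = 2.735, v̄ = (1.73+0.00)/2 = 0.865 → q = 8.2×2.735×0.865 = 19.40 ft³/s
Q = Σ q = 146.6 ft³/s

147 ft³/s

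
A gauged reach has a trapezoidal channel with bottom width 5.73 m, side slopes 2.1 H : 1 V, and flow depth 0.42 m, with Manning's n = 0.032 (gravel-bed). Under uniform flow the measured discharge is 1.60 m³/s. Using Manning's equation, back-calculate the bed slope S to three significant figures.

A = (b + z·y)·y = (5.73 + 2.1×0.42)×0.42 = 2.777 m²
P = b + 2y√(1+z²) = 5.73 + 2×0.42×√(1+2.1²) = 7.684 m
R = A/P = 2.777/7.684 = 0.3614 m
S = (Q·n / (1·A·R^(2/3)))² = (1.60×0.032 / (1×2.777×0.5074))² = 0.001320

0.00132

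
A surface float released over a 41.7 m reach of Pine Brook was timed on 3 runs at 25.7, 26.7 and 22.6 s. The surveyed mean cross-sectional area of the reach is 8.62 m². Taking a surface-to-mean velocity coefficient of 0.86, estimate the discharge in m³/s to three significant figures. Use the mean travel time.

t̄ = (25.7 + 26.7 + 22.6) / 3 = 25 s
v_surface = L / t̄ = 41.7 / 25 = 1.668 m/s
v_mean = 0.86 × 1.668 = 1.434 m/s
Q = A × v_mean = 8.62 × 1.434 = 12.37 m³/s

12.4 m³/s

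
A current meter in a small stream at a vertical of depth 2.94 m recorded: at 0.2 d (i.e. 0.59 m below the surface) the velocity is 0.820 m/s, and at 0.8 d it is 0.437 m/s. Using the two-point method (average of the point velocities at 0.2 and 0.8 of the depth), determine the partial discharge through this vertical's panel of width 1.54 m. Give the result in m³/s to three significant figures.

v̄ = (0.820 + 0.437) / 2 = 0.6285 m/s
q = v̄ × d × w = 0.6285 × 2.94 × 1.54 = 2.846 m³/s

2.85 m³/s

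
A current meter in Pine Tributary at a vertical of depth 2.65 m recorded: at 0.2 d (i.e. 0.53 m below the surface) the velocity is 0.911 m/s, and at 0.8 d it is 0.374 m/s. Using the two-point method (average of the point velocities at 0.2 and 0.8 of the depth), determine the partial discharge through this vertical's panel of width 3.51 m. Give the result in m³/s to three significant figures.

v̄ = (0.911 + 0.374) / 2 = 0.6425 m/s
q = v̄ × d × w = 0.6425 × 2.65 × 3.51 = 5.976 m³/s

5.98 m³/s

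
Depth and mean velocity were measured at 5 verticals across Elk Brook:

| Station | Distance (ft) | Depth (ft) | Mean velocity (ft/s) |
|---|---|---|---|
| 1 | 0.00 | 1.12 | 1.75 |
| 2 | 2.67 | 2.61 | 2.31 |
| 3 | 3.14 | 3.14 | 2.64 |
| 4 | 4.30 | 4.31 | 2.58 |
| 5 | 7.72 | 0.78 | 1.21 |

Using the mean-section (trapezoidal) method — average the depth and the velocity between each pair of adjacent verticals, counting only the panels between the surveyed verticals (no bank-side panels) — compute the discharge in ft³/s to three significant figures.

Panel 1-2: Δb = 2.67 ft, d̄ = (1.12+2.61)/2 = 1.865, v̄ = (1.75+2.31)/2 = 2.03 → q = 2.67×1.865×2.03 = 10.11 ft³/s
Panel 2-3: Δb = 0.47 ft, d̄ = (2.61+3.14)/2 = 2.875, v̄ = (2.31+2.64)/2 = 2.475 → q = 0.47×2.875×2.475 = 3.344 ft³/s
Panel 3-4: Δb = 1.16 ft, d̄ = (3.14+4.31)/2 = 3.725, v̄ = (2.64+2.58)/2 = 2.61 → q = 1.16×3.725×2.61 = 11.28 ft³/s
Panel 4-5: Δb = 3.42 ft, d̄ = (4.31+0.78)/2 = 2.545, v̄ = (2.58+1.21)/2 = 1.895 → q = 3.42×2.545×1.895 = 16.49 ft³/s
Q = Σ q = 41.22 ft³/s

41.2 ft³/s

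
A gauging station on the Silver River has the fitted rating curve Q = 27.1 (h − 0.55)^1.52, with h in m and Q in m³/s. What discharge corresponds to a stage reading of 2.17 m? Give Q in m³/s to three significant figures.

Q = 27.1 × (2.17 − 0.55)^1.52 = 27.1 × 1.62^1.52 = 56.42 m³/s

56.4 m³/s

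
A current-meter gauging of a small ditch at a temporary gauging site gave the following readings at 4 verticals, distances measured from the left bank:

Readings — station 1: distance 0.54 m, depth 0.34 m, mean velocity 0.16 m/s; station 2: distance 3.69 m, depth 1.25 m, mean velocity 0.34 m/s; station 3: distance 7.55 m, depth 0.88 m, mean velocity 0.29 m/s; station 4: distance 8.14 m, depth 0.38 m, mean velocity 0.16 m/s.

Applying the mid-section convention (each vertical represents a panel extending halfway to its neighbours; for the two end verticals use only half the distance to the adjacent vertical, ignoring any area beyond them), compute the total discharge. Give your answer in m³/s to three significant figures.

2.16 m³/s

w_1 = (3.69 − 0.54)/2 = 1.575 m; q_1 = 0.16 × 0.34 × 1.575 = 0.08568 m³/s
w_2 = (7.55 − 0.54)/2 = 3.505 m; q_2 = 0.34 × 1.25 × 3.505 = 1.490 m³/s
w_3 = (8.14 − 3.69)/2 = 2.225 m; q_3 = 0.29 × 0.88 × 2.225 = 0.5678 m³/s
w_4 = (8.14 − 7.55)/2 = 0.295 m; q_4 = 0.16 × 0.38 × 0.295 = 0.01794 m³/s
Q = Σ qᵢ = 2.161 m³/s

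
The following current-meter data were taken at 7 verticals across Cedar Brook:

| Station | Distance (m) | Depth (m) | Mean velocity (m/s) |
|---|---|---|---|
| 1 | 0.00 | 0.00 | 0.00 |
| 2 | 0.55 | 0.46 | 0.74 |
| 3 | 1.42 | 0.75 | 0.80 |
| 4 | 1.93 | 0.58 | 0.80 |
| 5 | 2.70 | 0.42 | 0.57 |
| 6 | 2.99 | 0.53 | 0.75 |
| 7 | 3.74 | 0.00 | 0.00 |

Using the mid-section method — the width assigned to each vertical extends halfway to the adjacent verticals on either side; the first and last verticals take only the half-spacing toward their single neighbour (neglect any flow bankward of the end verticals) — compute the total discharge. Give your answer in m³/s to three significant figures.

w_2 = (1.42 − 0.00)/2 = 0.71 m; q_2 = 0.74 × 0.46 × 0.71 = 0.2417 m³/s
w_3 = (1.93 − 0.55)/2 = 0.69 m; q_3 = 0.80 × 0.75 × 0.69 = 0.4140 m³/s
w_4 = (2.70 − 1.42)/2 = 0.64 m; q_4 = 0.80 × 0.58 × 0.64 = 0.2970 m³/s
w_5 = (2.99 − 1.93)/2 = 0.53 m; q_5 = 0.57 × 0.42 × 0.53 = 0.1269 m³/s
w_6 = (3.74 − 2.70)/2 = 0.52 m; q_6 = 0.75 × 0.53 × 0.52 = 0.2067 m³/s
Stations 1, 7 contribute zero (depth or velocity is 0).
Q = Σ qᵢ = 1.286 m³/s

1.29 m³/s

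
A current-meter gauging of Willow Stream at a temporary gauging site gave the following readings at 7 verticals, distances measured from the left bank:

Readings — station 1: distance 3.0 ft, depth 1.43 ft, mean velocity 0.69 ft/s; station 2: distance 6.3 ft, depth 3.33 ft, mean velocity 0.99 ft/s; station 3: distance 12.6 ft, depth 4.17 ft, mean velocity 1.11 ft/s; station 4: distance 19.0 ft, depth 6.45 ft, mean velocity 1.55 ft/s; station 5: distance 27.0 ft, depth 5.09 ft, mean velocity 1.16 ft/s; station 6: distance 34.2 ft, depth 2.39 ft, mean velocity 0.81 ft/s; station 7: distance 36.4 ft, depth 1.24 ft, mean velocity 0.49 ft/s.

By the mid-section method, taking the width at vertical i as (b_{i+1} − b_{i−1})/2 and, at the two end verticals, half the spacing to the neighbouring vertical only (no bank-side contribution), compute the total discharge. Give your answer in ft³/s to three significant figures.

w_1 = (6.3 − 3.0)/2 = 1.65 ft; q_1 = 0.69 × 1.43 × 1.65 = 1.628 ft³/s
w_2 = (12.6 − 3.0)/2 = 4.8 ft; q_2 = 0.99 × 3.33 × 4.8 = 15.82 ft³/s
w_3 = (19.0 − 6.3)/2 = 6.35 ft; q_3 = 1.11 × 4.17 × 6.35 = 29.39 ft³/s
w_4 = (27.0 − 12.6)/2 = 7.2 ft; q_4 = 1.55 × 6.45 × 7.2 = 71.98 ft³/s
w_5 = (34.2 − 19.0)/2 = 7.6 ft; q_5 = 1.16 × 5.09 × 7.6 = 44.87 ft³/s
w_6 = (36.4 − 27.0)/2 = 4.7 ft; q_6 = 0.81 × 2.39 × 4.7 = 9.099 ft³/s
w_7 = (36.4 − 34.2)/2 = 1.1 ft; q_7 = 0.49 × 1.24 × 1.1 = 0.6684 ft³/s
Q = Σ qᵢ = 173.5 ft³/s

173 ft³/s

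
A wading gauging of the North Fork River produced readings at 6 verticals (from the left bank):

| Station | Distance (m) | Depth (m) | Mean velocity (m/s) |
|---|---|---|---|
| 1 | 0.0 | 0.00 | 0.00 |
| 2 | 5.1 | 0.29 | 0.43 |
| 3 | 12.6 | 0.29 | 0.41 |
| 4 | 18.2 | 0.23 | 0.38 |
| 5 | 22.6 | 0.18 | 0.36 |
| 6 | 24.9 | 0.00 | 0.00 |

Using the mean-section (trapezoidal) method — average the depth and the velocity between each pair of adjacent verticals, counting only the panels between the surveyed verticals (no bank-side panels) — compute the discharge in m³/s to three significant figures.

2.02 m³/s

Panel 1-2: Δb = 5.1 m, d̄ = (0.00+0.29)/2 = 0.145, v̄ = (0.00+0.43)/2 = 0.215 → q = 5.1×0.145×0.215 = 0.1590 m³/s
Panel 2-3: Δb = 7.5 m, d̄ = (0.29+0.29)/2 = 0.29, v̄ = (0.43+0.41)/2 = 0.42 → q = 7.5×0.29×0.42 = 0.9135 m³/s
Panel 3-4: Δb = 5.6 m, d̄ = (0.29+0.23)/2 = 0.26, v̄ = (0.41+0.38)/2 = 0.395 → q = 5.6×0.26×0.395 = 0.5751 m³/s
Panel 4-5: Δb = 4.4 m, d̄ = (0.23+0.18)/2 = 0.205, v̄ = (0.38+0.36)/2 = 0.37 → q = 4.4×0.205×0.37 = 0.3337 m³/s
Panel 5-6: Δb = 2.3 m, d̄ = (0.18+0.00)/2 = 0.09, v̄ = (0.36+0.00)/2 = 0.18 → q = 2.3×0.09×0.18 = 0.03726 m³/s
Q = Σ q = 2.019 m³/s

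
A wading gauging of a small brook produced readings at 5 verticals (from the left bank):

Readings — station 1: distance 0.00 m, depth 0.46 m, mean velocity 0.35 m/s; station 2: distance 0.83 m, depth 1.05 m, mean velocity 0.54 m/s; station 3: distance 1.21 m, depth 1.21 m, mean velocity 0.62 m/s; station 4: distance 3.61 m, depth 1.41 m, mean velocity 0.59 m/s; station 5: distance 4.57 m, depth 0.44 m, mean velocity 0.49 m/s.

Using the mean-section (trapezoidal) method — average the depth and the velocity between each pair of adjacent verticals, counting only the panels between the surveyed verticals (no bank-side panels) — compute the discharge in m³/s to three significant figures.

Panel 1-2: Δb = 0.83 m, d̄ = (0.46+1.05)/2 = 0.755, v̄ = (0.35+0.54)/2 = 0.445 → q = 0.83×0.755×0.445 = 0.2789 m³/s
Panel 2-3: Δb = 0.38 m, d̄ = (1.05+1.21)/2 = 1.13, v̄ = (0.54+0.62)/2 = 0.58 → q = 0.38×1.13×0.58 = 0.2491 m³/s
Panel 3-4: Δb = 2.4 m, d̄ = (1.21+1.41)/2 = 1.31, v̄ = (0.62+0.59)/2 = 0.605 → q = 2.4×1.31×0.605 = 1.902 m³/s
Panel 4-5: Δb = 0.96 m, d̄ = (1.41+0.44)/2 = 0.925, v̄ = (0.59+0.49)/2 = 0.54 → q = 0.96×0.925×0.54 = 0.4795 m³/s
Q = Σ q = 2.910 m³/s

2.91 m³/s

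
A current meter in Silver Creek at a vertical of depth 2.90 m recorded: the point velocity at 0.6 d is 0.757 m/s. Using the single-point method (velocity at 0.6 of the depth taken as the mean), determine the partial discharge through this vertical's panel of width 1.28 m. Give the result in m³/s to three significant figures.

v̄ = v₀.₆ = 0.757 m/s
q = v̄ × d × w = 0.7570 × 2.90 × 1.28 = 2.810 m³/s

2.81 m³/s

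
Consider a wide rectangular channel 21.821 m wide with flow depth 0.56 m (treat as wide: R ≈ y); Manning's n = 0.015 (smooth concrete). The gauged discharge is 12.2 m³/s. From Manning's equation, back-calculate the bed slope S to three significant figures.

0.000486

A = b·y = 21.821 × 0.56 = 12.22 m²
Wide channel: R ≈ y = 0.56 m
S = (Q·n / (1·A·R^(2/3)))² = (12.2×0.015 / (1×12.22×0.6794))² = 0.0004859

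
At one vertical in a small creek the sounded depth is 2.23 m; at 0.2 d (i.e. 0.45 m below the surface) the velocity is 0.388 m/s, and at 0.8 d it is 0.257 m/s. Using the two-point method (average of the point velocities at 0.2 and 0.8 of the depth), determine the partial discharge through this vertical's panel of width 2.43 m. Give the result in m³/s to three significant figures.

1.75 m³/s

v̄ = (0.388 + 0.257) / 2 = 0.3225 m/s
q = v̄ × d × w = 0.3225 × 2.23 × 2.43 = 1.748 m³/s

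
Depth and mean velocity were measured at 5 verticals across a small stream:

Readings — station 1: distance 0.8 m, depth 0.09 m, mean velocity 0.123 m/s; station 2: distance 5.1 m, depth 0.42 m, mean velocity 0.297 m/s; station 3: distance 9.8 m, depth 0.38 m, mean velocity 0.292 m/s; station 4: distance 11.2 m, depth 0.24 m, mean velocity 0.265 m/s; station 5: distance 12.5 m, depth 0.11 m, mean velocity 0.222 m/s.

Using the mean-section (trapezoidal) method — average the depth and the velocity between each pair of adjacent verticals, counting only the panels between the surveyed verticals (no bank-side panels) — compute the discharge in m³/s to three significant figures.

0.960 m³/s

Panel 1-2: Δb = 4.3 m, d̄ = (0.09+0.42)/2 = 0.255, v̄ = (0.123+0.297)/2 = 0.21 → q = 4.3×0.255×0.21 = 0.2303 m³/s
Panel 2-3: Δb = 4.7 m, d̄ = (0.42+0.38)/2 = 0.4, v̄ = (0.297+0.292)/2 = 0.2945 → q = 4.7×0.4×0.2945 = 0.5537 m³/s
Panel 3-4: Δb = 1.4 m, d̄ = (0.38+0.24)/2 = 0.31, v̄ = (0.292+0.265)/2 = 0.2785 → q = 1.4×0.31×0.2785 = 0.1209 m³/s
Panel 4-5: Δb = 1.3 m, d̄ = (0.24+0.11)/2 = 0.175, v̄ = (0.265+0.222)/2 = 0.2435 → q = 1.3×0.175×0.2435 = 0.05540 m³/s
Q = Σ q = 0.9602 m³/s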